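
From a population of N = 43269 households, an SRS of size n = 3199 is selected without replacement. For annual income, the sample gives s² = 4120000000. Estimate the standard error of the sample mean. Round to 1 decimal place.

Under SRS without replacement, Var(ȳ) = (1 − f)·s²/n with f = n/N = 3199/43269 = 0.07393284.
Var(ȳ) = (1 − 0.07393284)·4120000000/3199 = 0.92606716·1.2879025 × 10^6 = 1.1926842 × 10^6.
SE(ȳ) = √(1.1926842 × 10^6) = 1092.1.

1092.1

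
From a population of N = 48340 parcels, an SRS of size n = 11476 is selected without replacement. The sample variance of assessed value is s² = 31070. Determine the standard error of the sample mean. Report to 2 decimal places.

Under SRS without replacement, Var(ȳ) = (1 − f)·s²/n with f = n/N = 11476/48340 = 0.23740174.
Var(ȳ) = (1 − 0.23740174)·31070/11476 = 0.76259826·2.7073893 = 2.0646504.
SE(ȳ) = √(2.0646504) = 1.44.

1.44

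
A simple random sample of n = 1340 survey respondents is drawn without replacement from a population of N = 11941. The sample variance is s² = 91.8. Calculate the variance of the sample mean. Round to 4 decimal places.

Under SRS without replacement, Var(ȳ) = (1 − f)·s²/n with f = n/N = 1340/11941 = 0.11221841.
Var(ȳ) = (1 − 0.11221841)·91.8/1340 = 0.88778159·0.068507463 = 0.060819664.

0.0608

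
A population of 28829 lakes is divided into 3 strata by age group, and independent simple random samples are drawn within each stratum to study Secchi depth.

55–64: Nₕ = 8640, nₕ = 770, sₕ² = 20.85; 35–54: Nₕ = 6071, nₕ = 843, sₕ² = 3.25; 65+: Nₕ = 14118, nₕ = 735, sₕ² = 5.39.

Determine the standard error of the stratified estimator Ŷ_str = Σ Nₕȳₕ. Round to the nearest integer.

Var(Ŷ_str) = Σₕ Nₕ²(1 − fₕ)sₕ²/nₕ.
55–64: 8640²·(1 − 770/8640)·20.85/770 = 1.8412121 × 10^6.
35–54: 6071²·(1 − 843/6071)·3.25/843 = 122363.42.
65+: 14118²·(1 − 735/14118)·5.39/735 = 1.3855688 × 10^6.
Sum = 3.3491443 × 10^6.
SE = √(3.3491443 × 10^6) = 1830.

1830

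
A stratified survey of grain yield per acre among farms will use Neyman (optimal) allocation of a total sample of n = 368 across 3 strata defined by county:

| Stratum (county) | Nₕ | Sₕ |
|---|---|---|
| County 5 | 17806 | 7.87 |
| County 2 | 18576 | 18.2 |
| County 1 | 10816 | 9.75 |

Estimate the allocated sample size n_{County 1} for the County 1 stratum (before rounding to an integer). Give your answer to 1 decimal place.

66.5

Neyman allocation: nₕ = n·NₕSₕ / Σⱼ NⱼSⱼ.
Σ NⱼSⱼ = 17806·7.87 + 18576·18.2 + 10816·9.75 = 583672.42.
n_{County 1} = 368·10816·9.75 / 583672.42 = 66.5.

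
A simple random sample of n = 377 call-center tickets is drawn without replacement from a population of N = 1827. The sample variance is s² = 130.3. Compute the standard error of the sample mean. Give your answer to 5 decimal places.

0.52374

Under SRS without replacement, Var(ȳ) = (1 − f)·s²/n with f = n/N = 377/1827 = 0.20634921.
Var(ȳ) = (1 − 0.20634921)·130.3/377 = 0.79365079·0.34562334 = 0.27430424.
SE(ȳ) = √(0.27430424) = 0.52374.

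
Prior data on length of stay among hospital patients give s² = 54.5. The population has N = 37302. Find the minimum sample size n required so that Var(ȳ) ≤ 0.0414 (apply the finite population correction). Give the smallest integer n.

1272

Without fpc, n₀ = s²/D = 54.5/0.0414 = 1316.4251.
With fpc, (1 − n/N)·s²/n ≤ D requires n ≥ n₀/(1 + n₀/N) = 1316.4251/(1 + 1316.4251/37302) = 1271.5508.
Rounding up, n = 1272.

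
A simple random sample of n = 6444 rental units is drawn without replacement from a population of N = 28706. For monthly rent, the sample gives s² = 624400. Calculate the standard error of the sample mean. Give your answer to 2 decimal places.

Under SRS without replacement, Var(ȳ) = (1 − f)·s²/n with f = n/N = 6444/28706 = 0.22448269.
Var(ȳ) = (1 − 0.22448269)·624400/6444 = 0.77551731·96.896338 = 75.144787.
SE(ȳ) = √(75.144787) = 8.67.

8.67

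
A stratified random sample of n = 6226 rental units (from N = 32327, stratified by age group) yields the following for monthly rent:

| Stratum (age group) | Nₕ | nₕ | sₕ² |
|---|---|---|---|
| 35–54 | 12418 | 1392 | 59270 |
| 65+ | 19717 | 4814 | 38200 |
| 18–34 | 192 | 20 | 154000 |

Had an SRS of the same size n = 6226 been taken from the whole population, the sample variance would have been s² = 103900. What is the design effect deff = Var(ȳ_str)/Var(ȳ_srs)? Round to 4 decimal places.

0.5977

Var(ȳ_str) = Σ Wₕ²(1−fₕ)sₕ²/nₕ with Wₕ = Nₕ/32327:
  35–54: (12418/32327)²·(1−1392/12418)·59270/1392 = 5.5787195
  65+: (19717/32327)²·(1−4814/19717)·38200/4814 = 2.2312129
  18–34: (192/32327)²·(1−20/192)·154000/20 = 0.2433266
  → Var(ȳ_str) = 8.053259.
Var(ȳ_srs) = (1 − 6226/32327)·103900/6226 = 13.474051.
deff = 8.053259 / 13.474051 = 0.5977.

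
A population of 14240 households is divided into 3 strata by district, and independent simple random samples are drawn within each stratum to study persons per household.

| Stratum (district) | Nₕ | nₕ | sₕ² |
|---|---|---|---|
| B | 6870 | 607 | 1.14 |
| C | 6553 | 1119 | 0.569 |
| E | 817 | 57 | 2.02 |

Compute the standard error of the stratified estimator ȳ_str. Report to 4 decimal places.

Var(ȳ_str) = Σₕ Wₕ²(1 − fₕ)sₕ²/nₕ with Wₕ = Nₕ/N, N = 14240.
B: Wₕ = 0.48244382; term = 0.48244382²·(1 − 0.08835517)·1.14/607 = 3.9850643 × 10^-4.
C: Wₕ = 0.46018258; term = 0.46018258²·(1 − 0.17076148)·0.569/1119 = 8.9293944 × 10^-5.
E: Wₕ = 0.05737360; term = 0.05737360²·(1 − 0.06976744)·2.02/57 = 1.085156 × 10^-4.
Sum = 5.9631597 × 10^-4.
SE = √(5.9631597 × 10^-4) = 0.0244.

0.0244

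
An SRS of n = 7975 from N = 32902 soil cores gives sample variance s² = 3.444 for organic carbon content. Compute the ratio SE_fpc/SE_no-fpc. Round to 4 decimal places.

f = n/N = 7975/32902 = 0.24238648.
SE_no-fpc = √(s²/n) = 0.02078099; SE_fpc = √((1−f)s²/n) = 0.018087981.
Ratio = √(1−f) = 0.87040997.

0.8704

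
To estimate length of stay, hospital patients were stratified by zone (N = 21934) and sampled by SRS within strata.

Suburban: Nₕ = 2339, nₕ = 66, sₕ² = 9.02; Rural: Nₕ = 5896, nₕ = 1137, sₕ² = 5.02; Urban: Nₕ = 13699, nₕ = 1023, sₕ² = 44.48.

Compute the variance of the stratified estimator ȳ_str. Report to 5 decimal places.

Var(ȳ_str) = Σₕ Wₕ²(1 − fₕ)sₕ²/nₕ with Wₕ = Nₕ/N, N = 21934.
Suburban: Wₕ = 0.10663810; term = 0.10663810²·(1 − 0.02821719)·9.02/66 = 0.0015102769.
Rural: Wₕ = 0.26880642; term = 0.26880642²·(1 − 0.19284261)·5.02/1137 = 2.5750209 × 10^-4.
Urban: Wₕ = 0.62455548; term = 0.62455548²·(1 − 0.07467698)·44.48/1023 = 0.015693672.
Sum = 0.017461451.

0.01746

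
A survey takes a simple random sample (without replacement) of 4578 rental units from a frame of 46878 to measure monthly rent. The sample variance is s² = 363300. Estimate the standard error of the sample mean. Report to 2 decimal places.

8.46

Under SRS without replacement, Var(ȳ) = (1 − f)·s²/n with f = n/N = 4578/46878 = 0.09765775.
Var(ȳ) = (1 − 0.09765775)·363300/4578 = 0.90234225·79.357798 = 71.607894.
SE(ȳ) = √(71.607894) = 8.46.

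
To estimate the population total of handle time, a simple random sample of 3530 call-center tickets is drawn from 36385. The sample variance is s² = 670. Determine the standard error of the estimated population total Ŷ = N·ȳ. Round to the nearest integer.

15063

Var(Ŷ) = N²·Var(ȳ) = N²·(1 − n/N)·s²/n.
f = 3530/36385 = 0.09701800; Var(ȳ) = 0.90298200·670/3530 = 0.17138752.
Var(Ŷ) = 36385² · 0.17138752 = 2.2689449 × 10^8.
SE(Ŷ) = √(2.2689449 × 10^8) = 15063.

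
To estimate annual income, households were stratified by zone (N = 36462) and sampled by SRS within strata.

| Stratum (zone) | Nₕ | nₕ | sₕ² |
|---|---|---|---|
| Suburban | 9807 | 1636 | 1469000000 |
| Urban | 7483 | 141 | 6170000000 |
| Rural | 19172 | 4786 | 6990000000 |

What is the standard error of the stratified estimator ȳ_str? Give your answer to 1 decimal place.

1471.5

Var(ȳ_str) = Σₕ Wₕ²(1 − fₕ)sₕ²/nₕ with Wₕ = Nₕ/N, N = 36462.
Suburban: Wₕ = 0.26896495; term = 0.26896495²·(1 − 0.16681962)·1469000000/1636 = 54121.386.
Urban: Wₕ = 0.20522736; term = 0.20522736²·(1 − 0.01884271)·6170000000/141 = 1.8083197 × 10^6.
Rural: Wₕ = 0.52580769; term = 0.52580769²·(1 − 0.24963488)·6990000000/4786 = 302991.88.
Sum = 2.165433 × 10^6.
SE = √(2.165433 × 10^6) = 1471.5.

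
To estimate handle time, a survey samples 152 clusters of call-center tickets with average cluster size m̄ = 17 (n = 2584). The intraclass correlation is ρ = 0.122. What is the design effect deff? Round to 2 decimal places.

2.95

deff = 1 + (17 − 1)·0.122 = 1 + 1.952 = 2.952.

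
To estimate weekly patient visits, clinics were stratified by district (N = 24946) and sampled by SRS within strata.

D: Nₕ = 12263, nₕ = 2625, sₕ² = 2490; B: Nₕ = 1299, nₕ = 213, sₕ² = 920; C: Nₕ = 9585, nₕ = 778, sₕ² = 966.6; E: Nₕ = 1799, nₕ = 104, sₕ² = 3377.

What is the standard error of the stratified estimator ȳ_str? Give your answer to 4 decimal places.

0.7194

Var(ȳ_str) = Σₕ Wₕ²(1 − fₕ)sₕ²/nₕ with Wₕ = Nₕ/N, N = 24946.
D: Wₕ = 0.49158182; term = 0.49158182²·(1 − 0.21405855)·2490/2625 = 0.1801573.
B: Wₕ = 0.05207248; term = 0.05207248²·(1 − 0.16397229)·920/213 = 0.0097914129.
C: Wₕ = 0.38422994; term = 0.38422994²·(1 − 0.08116849)·966.6/778 = 0.1685332.
E: Wₕ = 0.07211577; term = 0.07211577²·(1 − 0.05780989)·3377/104 = 0.15910973.
Sum = 0.51759164.
SE = √(0.51759164) = 0.7194.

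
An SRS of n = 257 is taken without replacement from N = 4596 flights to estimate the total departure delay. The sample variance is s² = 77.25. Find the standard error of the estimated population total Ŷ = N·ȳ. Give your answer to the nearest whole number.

Var(Ŷ) = N²·Var(ȳ) = N²·(1 − n/N)·s²/n.
f = 257/4596 = 0.05591819; Var(ȳ) = 0.94408181·77.25/257 = 0.28377556.
Var(Ŷ) = 4596² · 0.28377556 = 5.9942524 × 10^6.
SE(Ŷ) = √(5.9942524 × 10^6) = 2448.

2448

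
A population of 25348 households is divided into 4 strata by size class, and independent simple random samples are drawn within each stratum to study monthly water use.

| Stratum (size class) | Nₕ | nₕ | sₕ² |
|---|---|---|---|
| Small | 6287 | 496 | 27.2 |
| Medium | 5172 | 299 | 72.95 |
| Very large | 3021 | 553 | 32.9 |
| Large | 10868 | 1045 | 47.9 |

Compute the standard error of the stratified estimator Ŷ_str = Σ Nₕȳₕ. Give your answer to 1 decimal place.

Var(Ŷ_str) = Σₕ Nₕ²(1 − fₕ)sₕ²/nₕ.
Small: 6287²·(1 − 496/6287)·27.2/496 = 1.9965687 × 10^6.
Medium: 5172²·(1 − 299/5172)·72.95/299 = 6.1490643 × 10^6.
Very large: 3021²·(1 − 553/3021)·32.9/553 = 443574.58.
Large: 10868²·(1 − 1045/10868)·47.9/1045 = 4.8934257 × 10^6.
Sum = 1.3482633 × 10^7.
SE = √(1.3482633 × 10^7) = 3671.9.

3671.9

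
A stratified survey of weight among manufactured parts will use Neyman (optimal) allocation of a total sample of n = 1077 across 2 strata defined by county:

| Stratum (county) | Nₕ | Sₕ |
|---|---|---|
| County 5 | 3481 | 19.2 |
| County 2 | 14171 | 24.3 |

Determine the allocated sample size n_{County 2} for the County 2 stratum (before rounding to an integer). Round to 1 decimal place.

901.9

Neyman allocation: nₕ = n·NₕSₕ / Σⱼ NⱼSⱼ.
Σ NⱼSⱼ = 3481·19.2 + 14171·24.3 = 411190.5.
n_{County 2} = 1077·14171·24.3 / 411190.5 = 901.9.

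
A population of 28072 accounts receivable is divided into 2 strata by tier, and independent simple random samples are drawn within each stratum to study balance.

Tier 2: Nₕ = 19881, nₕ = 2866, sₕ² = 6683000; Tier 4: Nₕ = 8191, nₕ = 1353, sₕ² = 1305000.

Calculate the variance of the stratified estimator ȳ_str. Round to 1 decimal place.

Var(ȳ_str) = Σₕ Wₕ²(1 − fₕ)sₕ²/nₕ with Wₕ = Nₕ/N, N = 28072.
Tier 2: Wₕ = 0.70821459; term = 0.70821459²·(1 − 0.14415774)·6683000/2866 = 1000.9647.
Tier 4: Wₕ = 0.29178541; term = 0.29178541²·(1 − 0.16518130)·1305000/1353 = 68.553878.
Sum = 1069.5186.

1069.5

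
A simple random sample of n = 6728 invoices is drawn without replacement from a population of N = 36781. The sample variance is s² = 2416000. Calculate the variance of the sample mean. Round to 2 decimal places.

Under SRS without replacement, Var(ȳ) = (1 − f)·s²/n with f = n/N = 6728/36781 = 0.18292053.
Var(ȳ) = (1 − 0.18292053)·2416000/6728 = 0.81707947·359.09631 = 293.41023.

293.41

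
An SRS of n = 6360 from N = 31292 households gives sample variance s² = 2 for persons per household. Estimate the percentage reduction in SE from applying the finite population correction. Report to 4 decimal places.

10.7390

f = n/N = 6360/31292 = 0.20324684.
SE_no-fpc = √(s²/n) = 0.017733173; SE_fpc = √((1−f)s²/n) = 0.015828813.
Ratio = √(1−f) = 0.89261031. Reduction = 100·(1 − 0.89261031) = 10.7390%.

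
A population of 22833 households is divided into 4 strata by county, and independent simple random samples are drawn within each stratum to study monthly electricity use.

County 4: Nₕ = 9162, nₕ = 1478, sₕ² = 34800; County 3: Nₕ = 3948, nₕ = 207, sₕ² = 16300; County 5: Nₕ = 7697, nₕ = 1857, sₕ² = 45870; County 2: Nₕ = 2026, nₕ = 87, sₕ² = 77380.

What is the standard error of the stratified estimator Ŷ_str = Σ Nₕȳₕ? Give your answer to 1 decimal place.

86168.3

Var(Ŷ_str) = Σₕ Nₕ²(1 − fₕ)sₕ²/nₕ.
County 4: 9162²·(1 − 1478/9162)·34800/1478 = 1.6576104 × 10^9.
County 3: 3948²·(1 − 207/3948)·16300/207 = 1.1630064 × 10^9.
County 5: 7697²·(1 − 1857/7697)·45870/1857 = 1.1103277 × 10^9.
County 2: 2026²·(1 − 87/2026)·77380/87 = 3.4940308 × 10^9.
Sum = 7.4249753 × 10^9.
SE = √(7.4249753 × 10^9) = 86168.3.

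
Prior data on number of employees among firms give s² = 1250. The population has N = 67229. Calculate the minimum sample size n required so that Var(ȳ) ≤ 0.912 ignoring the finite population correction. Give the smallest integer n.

Without fpc, n₀ = s²/D = 1250/0.912 = 1370.6140.
Rounding up, n = 1371.

1371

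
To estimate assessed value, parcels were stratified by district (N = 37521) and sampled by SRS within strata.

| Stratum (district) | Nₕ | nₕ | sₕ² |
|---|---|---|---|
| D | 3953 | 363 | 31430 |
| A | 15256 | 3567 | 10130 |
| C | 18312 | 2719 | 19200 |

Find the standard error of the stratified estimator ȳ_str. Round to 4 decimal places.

Var(ȳ_str) = Σₕ Wₕ²(1 − fₕ)sₕ²/nₕ with Wₕ = Nₕ/N, N = 37521.
D: Wₕ = 0.10535433; term = 0.10535433²·(1 − 0.09182899)·31430/363 = 0.8727909.
A: Wₕ = 0.40659897; term = 0.40659897²·(1 − 0.23380965)·10130/3567 = 0.3597291.
C: Wₕ = 0.48804669; term = 0.48804669²·(1 − 0.14848187)·19200/2719 = 1.4322165.
Sum = 2.6647365.
SE = √(2.6647365) = 1.6324.

1.6324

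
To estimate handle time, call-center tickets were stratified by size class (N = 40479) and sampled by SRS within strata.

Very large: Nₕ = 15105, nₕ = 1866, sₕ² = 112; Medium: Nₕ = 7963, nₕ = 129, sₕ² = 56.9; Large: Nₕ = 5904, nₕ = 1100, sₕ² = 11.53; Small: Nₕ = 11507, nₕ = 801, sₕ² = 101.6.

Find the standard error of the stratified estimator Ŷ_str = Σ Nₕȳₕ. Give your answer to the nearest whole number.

7446

Var(Ŷ_str) = Σₕ Nₕ²(1 − fₕ)sₕ²/nₕ.
Very large: 15105²·(1 − 1866/15105)·112/1866 = 1.2002792 × 10^7.
Medium: 7963²·(1 − 129/7963)·56.9/129 = 2.7515844 × 10^7.
Large: 5904²·(1 − 1100/5904)·11.53/1100 = 297293.88.
Small: 11507²·(1 − 801/11507)·101.6/801 = 1.5626098 × 10^7.
Sum = 5.5442028 × 10^7.
SE = √(5.5442028 × 10^7) = 7446.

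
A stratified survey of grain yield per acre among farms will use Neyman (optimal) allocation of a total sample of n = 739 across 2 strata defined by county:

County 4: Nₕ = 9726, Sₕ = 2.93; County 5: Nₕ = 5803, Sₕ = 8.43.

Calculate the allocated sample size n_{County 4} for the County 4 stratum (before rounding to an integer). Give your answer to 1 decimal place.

272.0

Neyman allocation: nₕ = n·NₕSₕ / Σⱼ NⱼSⱼ.
Σ NⱼSⱼ = 9726·2.93 + 5803·8.43 = 77416.47.
n_{County 4} = 739·9726·2.93 / 77416.47 = 272.0.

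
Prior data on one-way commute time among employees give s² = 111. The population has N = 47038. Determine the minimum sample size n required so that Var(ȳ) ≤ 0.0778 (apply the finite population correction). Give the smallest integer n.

Without fpc, n₀ = s²/D = 111/0.0778 = 1426.7352.
With fpc, (1 − n/N)·s²/n ≤ D requires n ≥ n₀/(1 + n₀/N) = 1426.7352/(1 + 1426.7352/47038) = 1384.7341.
Rounding up, n = 1385.

1385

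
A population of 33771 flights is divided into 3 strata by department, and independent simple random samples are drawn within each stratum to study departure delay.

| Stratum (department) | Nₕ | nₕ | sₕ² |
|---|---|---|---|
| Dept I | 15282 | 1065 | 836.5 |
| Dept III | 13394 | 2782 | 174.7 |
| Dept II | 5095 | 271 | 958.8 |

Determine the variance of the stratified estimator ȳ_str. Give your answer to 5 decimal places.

Var(ȳ_str) = Σₕ Wₕ²(1 − fₕ)sₕ²/nₕ with Wₕ = Nₕ/N, N = 33771.
Dept I: Wₕ = 0.45251843; term = 0.45251843²·(1 − 0.06968983)·836.5/1065 = 0.1496293.
Dept III: Wₕ = 0.39661248; term = 0.39661248²·(1 − 0.20770494)·174.7/2782 = 0.0078262817.
Dept II: Wₕ = 0.15086909; term = 0.15086909²·(1 − 0.05318940)·958.8/271 = 0.076246933.
Sum = 0.23370251.

0.23370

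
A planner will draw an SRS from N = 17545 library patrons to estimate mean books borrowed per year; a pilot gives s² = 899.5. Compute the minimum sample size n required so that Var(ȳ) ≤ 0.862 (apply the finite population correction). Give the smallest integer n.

985

Without fpc, n₀ = s²/D = 899.5/0.862 = 1043.5035.
With fpc, (1 − n/N)·s²/n ≤ D requires n ≥ n₀/(1 + n₀/N) = 1043.5035/(1 + 1043.5035/17545) = 984.9243.
Rounding up, n = 985.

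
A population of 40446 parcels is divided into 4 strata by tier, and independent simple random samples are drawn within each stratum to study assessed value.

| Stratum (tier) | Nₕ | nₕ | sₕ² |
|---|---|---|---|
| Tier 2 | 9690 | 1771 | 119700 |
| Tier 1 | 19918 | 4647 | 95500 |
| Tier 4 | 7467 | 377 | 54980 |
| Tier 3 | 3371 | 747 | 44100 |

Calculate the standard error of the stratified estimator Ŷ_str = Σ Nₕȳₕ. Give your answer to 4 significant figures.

140300

Var(Ŷ_str) = Σₕ Nₕ²(1 − fₕ)sₕ²/nₕ.
Tier 2: 9690²·(1 − 1771/9690)·119700/1771 = 5.1864442 × 10^9.
Tier 1: 19918²·(1 − 4647/19918)·95500/4647 = 6.2509195 × 10^9.
Tier 4: 7467²·(1 − 377/7467)·54980/377 = 7.7206839 × 10^9.
Tier 3: 3371²·(1 − 747/3371)·44100/747 = 5.2220445 × 10^8.
Sum = 1.9680252 × 10^10.
SE = √(1.9680252 × 10^10) = 140300.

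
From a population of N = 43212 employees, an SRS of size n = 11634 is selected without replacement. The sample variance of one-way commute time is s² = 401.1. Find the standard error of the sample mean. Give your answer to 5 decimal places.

Under SRS without replacement, Var(ȳ) = (1 − f)·s²/n with f = n/N = 11634/43212 = 0.26923077.
Var(ȳ) = (1 − 0.26923077)·401.1/11634 = 0.73076923·0.034476534 = 0.02519439.
SE(ȳ) = √(0.02519439) = 0.15873.

0.15873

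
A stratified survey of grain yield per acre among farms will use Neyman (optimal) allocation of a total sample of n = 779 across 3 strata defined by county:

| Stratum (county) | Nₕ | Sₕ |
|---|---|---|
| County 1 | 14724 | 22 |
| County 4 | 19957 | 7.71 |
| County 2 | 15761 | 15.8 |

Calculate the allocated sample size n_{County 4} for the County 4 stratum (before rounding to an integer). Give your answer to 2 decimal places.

164.91

Neyman allocation: nₕ = n·NₕSₕ / Σⱼ NⱼSⱼ.
Σ NⱼSⱼ = 14724·22 + 19957·7.71 + 15761·15.8 = 726820.27.
n_{County 4} = 779·19957·7.71 / 726820.27 = 164.91.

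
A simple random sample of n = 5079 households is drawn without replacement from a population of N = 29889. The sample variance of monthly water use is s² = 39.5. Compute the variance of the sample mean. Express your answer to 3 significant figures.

0.00646

Under SRS without replacement, Var(ȳ) = (1 − f)·s²/n with f = n/N = 5079/29889 = 0.16992874.
Var(ȳ) = (1 − 0.16992874)·39.5/5079 = 0.83007126·0.0077771215 = 0.0064555651.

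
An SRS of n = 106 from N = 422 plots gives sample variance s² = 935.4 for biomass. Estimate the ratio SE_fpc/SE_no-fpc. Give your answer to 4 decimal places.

0.8653

f = n/N = 106/422 = 0.25118483.
SE_no-fpc = √(s²/n) = 2.9706108; SE_fpc = √((1−f)s²/n) = 2.5705915.
Ratio = √(1−f) = 0.86534107.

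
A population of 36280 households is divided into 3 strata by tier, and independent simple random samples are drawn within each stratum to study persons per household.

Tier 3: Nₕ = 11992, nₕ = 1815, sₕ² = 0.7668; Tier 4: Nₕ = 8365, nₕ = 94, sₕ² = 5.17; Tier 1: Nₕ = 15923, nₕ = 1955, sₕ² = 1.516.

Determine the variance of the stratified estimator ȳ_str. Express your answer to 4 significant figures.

0.003061

Var(ȳ_str) = Σₕ Wₕ²(1 − fₕ)sₕ²/nₕ with Wₕ = Nₕ/N, N = 36280.
Tier 3: Wₕ = 0.33054024; term = 0.33054024²·(1 − 0.15135090)·0.7668/1815 = 3.9172592 × 10^-5.
Tier 4: Wₕ = 0.23056781; term = 0.23056781²·(1 − 0.01123730)·5.17/94 = 0.0028910267.
Tier 1: Wₕ = 0.43889195; term = 0.43889195²·(1 − 0.12277837)·1.516/1955 = 1.3103189 × 10^-4.
Sum = 0.0030612312.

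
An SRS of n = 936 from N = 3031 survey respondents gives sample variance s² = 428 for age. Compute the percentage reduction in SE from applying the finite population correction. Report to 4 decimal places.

16.8621

f = n/N = 936/3031 = 0.30880897.
SE_no-fpc = √(s²/n) = 0.67621369; SE_fpc = √((1−f)s²/n) = 0.56218986.
Ratio = √(1−f) = 0.83137899. Reduction = 100·(1 − 0.83137899) = 16.8621%.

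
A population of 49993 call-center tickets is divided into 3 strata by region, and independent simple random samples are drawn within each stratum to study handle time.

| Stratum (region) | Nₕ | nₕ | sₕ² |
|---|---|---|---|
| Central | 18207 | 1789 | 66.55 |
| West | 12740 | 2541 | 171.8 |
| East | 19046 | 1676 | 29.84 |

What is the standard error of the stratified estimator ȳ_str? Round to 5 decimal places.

Var(ȳ_str) = Σₕ Wₕ²(1 − fₕ)sₕ²/nₕ with Wₕ = Nₕ/N, N = 49993.
Central: Wₕ = 0.36419099; term = 0.36419099²·(1 − 0.09825891)·66.55/1789 = 0.0044491594.
West: Wₕ = 0.25483568; term = 0.25483568²·(1 − 0.19945055)·171.8/2541 = 0.0035150145.
East: Wₕ = 0.38097334; term = 0.38097334²·(1 − 0.08799748)·29.84/1676 = 0.0023567309.
Sum = 0.010320905.
SE = √(0.010320905) = 0.10159.

0.10159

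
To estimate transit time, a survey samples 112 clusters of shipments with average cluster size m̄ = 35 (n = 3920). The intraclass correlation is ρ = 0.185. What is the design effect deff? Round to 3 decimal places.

deff = 1 + (35 − 1)·0.185 = 1 + 6.29 = 7.29.

7.290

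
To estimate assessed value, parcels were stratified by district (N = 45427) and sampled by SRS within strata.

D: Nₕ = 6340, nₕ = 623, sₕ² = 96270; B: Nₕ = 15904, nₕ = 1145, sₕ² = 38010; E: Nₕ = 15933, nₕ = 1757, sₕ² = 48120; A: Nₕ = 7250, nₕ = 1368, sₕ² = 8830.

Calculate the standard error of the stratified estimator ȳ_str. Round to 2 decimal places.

Var(ȳ_str) = Σₕ Wₕ²(1 − fₕ)sₕ²/nₕ with Wₕ = Nₕ/N, N = 45427.
D: Wₕ = 0.13956458; term = 0.13956458²·(1 − 0.09826498)·96270/623 = 2.7141401.
B: Wₕ = 0.35010016; term = 0.35010016²·(1 − 0.07199447)·38010/1145 = 3.7759616.
E: Wₕ = 0.35073855; term = 0.35073855²·(1 − 0.11027427)·48120/1757 = 2.9976229.
A: Wₕ = 0.15959672; term = 0.15959672²·(1 − 0.18868966)·8830/1368 = 0.13338578.
Sum = 9.6211104.
SE = √(9.6211104) = 3.10.

3.10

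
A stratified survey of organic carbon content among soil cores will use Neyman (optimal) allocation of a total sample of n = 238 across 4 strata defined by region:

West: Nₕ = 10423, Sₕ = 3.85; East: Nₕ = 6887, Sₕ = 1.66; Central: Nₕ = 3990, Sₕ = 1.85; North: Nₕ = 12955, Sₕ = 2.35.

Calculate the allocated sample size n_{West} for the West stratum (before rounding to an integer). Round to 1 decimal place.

Neyman allocation: nₕ = n·NₕSₕ / Σⱼ NⱼSⱼ.
Σ NⱼSⱼ = 10423·3.85 + 6887·1.66 + 3990·1.85 + 12955·2.35 = 89386.72.
n_{West} = 238·10423·3.85 / 89386.72 = 106.8.

106.8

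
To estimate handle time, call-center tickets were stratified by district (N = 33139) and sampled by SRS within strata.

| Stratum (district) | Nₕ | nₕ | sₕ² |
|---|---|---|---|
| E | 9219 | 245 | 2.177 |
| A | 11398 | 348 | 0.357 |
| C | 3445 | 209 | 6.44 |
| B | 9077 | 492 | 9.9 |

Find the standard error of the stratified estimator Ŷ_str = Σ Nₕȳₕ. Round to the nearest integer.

1666

Var(Ŷ_str) = Σₕ Nₕ²(1 − fₕ)sₕ²/nₕ.
E: 9219²·(1 − 245/9219)·2.177/245 = 735126.75.
A: 11398²·(1 − 348/11398)·0.357/348 = 129205.17.
C: 3445²·(1 − 209/3445)·6.44/209 = 343508.37.
B: 9077²·(1 − 492/9077)·9.9/492 = 1.5680241 × 10^6.
Sum = 2.7758644 × 10^6.
SE = √(2.7758644 × 10^6) = 1666.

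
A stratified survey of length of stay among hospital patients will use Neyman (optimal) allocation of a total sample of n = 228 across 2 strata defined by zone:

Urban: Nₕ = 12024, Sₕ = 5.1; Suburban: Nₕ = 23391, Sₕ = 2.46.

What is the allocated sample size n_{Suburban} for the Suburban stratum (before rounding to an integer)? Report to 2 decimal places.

Neyman allocation: nₕ = n·NₕSₕ / Σⱼ NⱼSⱼ.
Σ NⱼSⱼ = 12024·5.1 + 23391·2.46 = 118864.26.
n_{Suburban} = 228·23391·2.46 / 118864.26 = 110.37.

110.37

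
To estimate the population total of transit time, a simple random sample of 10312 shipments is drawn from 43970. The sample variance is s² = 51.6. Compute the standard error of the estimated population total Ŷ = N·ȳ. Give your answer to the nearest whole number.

2721

Var(Ŷ) = N²·Var(ȳ) = N²·(1 − n/N)·s²/n.
f = 10312/43970 = 0.23452354; Var(ȳ) = 0.76547646·51.6/10312 = 0.0038303516.
Var(Ŷ) = 43970² · 0.0038303516 = 7.405452 × 10^6.
SE(Ŷ) = √(7.405452 × 10^6) = 2721.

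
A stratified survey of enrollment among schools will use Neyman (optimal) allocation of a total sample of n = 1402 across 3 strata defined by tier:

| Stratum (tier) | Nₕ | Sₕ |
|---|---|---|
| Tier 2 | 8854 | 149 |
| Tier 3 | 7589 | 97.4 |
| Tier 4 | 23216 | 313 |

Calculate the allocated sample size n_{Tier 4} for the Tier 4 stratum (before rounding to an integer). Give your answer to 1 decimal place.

Neyman allocation: nₕ = n·NₕSₕ / Σⱼ NⱼSⱼ.
Σ NⱼSⱼ = 8854·149 + 7589·97.4 + 23216·313 = 9.3250226 × 10^6.
n_{Tier 4} = 1402·23216·313 / (9.3250226 × 10^6) = 1092.5.

1092.5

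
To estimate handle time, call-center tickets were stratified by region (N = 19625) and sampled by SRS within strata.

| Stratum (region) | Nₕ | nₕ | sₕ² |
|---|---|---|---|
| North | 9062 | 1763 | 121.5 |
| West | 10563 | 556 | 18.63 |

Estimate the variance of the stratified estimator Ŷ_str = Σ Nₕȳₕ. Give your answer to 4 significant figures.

Var(Ŷ_str) = Σₕ Nₕ²(1 − fₕ)sₕ²/nₕ.
North: 9062²·(1 − 1763/9062)·121.5/1763 = 4.558389 × 10^6.
West: 10563²·(1 − 556/10563)·18.63/556 = 3.5418425 × 10^6.
Sum = 8.1002315 × 10^6.

8.100 × 10^6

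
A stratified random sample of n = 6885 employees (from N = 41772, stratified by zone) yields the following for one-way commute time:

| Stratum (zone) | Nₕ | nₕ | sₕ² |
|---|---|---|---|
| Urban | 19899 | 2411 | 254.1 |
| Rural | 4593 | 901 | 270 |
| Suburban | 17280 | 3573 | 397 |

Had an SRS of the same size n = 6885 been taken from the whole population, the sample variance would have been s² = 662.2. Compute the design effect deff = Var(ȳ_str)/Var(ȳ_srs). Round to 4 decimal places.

Var(ȳ_str) = Σ Wₕ²(1−fₕ)sₕ²/nₕ with Wₕ = Nₕ/41772:
  Urban: (19899/41772)²·(1−2411/19899)·254.1/2411 = 0.021018819
  Rural: (4593/41772)²·(1−901/4593)·270/901 = 0.002912236
  Suburban: (17280/41772)²·(1−3573/17280)·397/3573 = 0.015082492
  → Var(ȳ_str) = 0.039013547.
Var(ȳ_srs) = (1 − 6885/41772)·662.2/6885 = 0.080327377.
deff = 0.039013547 / 0.080327377 = 0.4857.

0.4857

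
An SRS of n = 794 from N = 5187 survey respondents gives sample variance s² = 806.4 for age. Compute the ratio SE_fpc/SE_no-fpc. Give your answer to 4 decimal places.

0.9203

f = n/N = 794/5187 = 0.15307500.
SE_no-fpc = √(s²/n) = 1.0077783; SE_fpc = √((1−f)s²/n) = 0.92744355.
Ratio = √(1−f) = 0.92028528.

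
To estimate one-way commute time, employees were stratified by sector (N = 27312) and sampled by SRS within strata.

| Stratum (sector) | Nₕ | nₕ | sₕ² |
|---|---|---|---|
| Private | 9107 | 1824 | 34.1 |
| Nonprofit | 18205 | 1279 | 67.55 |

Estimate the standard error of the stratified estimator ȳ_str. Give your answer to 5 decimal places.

Var(ȳ_str) = Σₕ Wₕ²(1 − fₕ)sₕ²/nₕ with Wₕ = Nₕ/N, N = 27312.
Private: Wₕ = 0.33344318; term = 0.33344318²·(1 − 0.20028549)·34.1/1824 = 0.0016622953.
Nonprofit: Wₕ = 0.66655682; term = 0.66655682²·(1 − 0.07025542)·67.55/1279 = 0.021816889.
Sum = 0.023479184.
SE = √(0.023479184) = 0.15323.

0.15323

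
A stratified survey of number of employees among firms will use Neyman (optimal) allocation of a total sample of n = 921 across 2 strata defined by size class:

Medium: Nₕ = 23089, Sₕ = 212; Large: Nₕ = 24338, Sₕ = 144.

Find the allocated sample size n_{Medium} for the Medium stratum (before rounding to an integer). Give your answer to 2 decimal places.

536.72

Neyman allocation: nₕ = n·NₕSₕ / Σⱼ NⱼSⱼ.
Σ NⱼSⱼ = 23089·212 + 24338·144 = 8.39954 × 10^6.
n_{Medium} = 921·23089·212 / (8.39954 × 10^6) = 536.72.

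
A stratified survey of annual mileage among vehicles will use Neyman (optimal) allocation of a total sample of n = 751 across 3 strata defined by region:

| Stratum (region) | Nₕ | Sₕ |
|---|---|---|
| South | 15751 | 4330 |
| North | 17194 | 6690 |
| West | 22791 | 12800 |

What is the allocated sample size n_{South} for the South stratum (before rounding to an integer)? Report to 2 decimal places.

107.84

Neyman allocation: nₕ = n·NₕSₕ / Σⱼ NⱼSⱼ.
Σ NⱼSⱼ = 15751·4330 + 17194·6690 + 22791·12800 = 4.7495449 × 10^8.
n_{South} = 751·15751·4330 / (4.7495449 × 10^8) = 107.84.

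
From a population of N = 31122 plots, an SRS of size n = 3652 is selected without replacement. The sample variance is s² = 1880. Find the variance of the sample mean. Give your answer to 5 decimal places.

Under SRS without replacement, Var(ȳ) = (1 − f)·s²/n with f = n/N = 3652/31122 = 0.11734464.
Var(ȳ) = (1 − 0.11734464)·1880/3652 = 0.88265536·0.51478642 = 0.45437899.

0.45438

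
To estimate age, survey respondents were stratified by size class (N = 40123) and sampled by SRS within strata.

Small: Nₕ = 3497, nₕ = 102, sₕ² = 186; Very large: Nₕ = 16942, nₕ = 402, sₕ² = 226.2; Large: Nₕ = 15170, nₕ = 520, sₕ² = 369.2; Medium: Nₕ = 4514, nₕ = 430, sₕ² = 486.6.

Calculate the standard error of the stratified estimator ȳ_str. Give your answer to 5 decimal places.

0.47156

Var(ȳ_str) = Σₕ Wₕ²(1 − fₕ)sₕ²/nₕ with Wₕ = Nₕ/N, N = 40123.
Small: Wₕ = 0.08715699; term = 0.08715699²·(1 − 0.02916786)·186/102 = 0.013448114.
Very large: Wₕ = 0.42225158; term = 0.42225158²·(1 − 0.02372801)·226.2/402 = 0.097944473.
Large: Wₕ = 0.37808738; term = 0.37808738²·(1 − 0.03427818)·369.2/520 = 0.0980155.
Medium: Wₕ = 0.11250405; term = 0.11250405²·(1 − 0.09525919)·486.6/430 = 0.012958781.
Sum = 0.22236687.
SE = √(0.22236687) = 0.47156.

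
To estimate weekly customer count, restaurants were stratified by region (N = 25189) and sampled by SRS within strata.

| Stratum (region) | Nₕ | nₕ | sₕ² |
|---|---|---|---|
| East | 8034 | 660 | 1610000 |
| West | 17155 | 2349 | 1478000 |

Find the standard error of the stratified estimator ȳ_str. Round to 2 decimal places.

21.90

Var(ȳ_str) = Σₕ Wₕ²(1 − fₕ)sₕ²/nₕ with Wₕ = Nₕ/N, N = 25189.
East: Wₕ = 0.31894875; term = 0.31894875²·(1 − 0.08215086)·1610000/660 = 227.76923.
West: Wₕ = 0.68105125; term = 0.68105125²·(1 − 0.13692801)·1478000/2349 = 251.88252.
Sum = 479.65175.
SE = √(479.65175) = 21.90.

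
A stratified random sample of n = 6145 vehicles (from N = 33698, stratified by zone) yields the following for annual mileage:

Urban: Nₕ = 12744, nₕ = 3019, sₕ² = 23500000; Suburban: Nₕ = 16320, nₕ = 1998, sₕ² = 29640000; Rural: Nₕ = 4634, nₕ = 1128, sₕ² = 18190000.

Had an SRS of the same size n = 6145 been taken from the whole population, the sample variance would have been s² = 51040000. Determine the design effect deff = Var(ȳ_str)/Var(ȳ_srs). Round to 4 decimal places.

0.6087

Var(ȳ_str) = Σ Wₕ²(1−fₕ)sₕ²/nₕ with Wₕ = Nₕ/33698:
  Urban: (12744/33698)²·(1−3019/12744)·23500000/3019 = 849.55572
  Suburban: (16320/33698)²·(1−1998/16320)·29640000/1998 = 3053.5026
  Rural: (4634/33698)²·(1−1128/4634)·18190000/1128 = 230.71896
  → Var(ȳ_str) = 4133.7773.
Var(ȳ_srs) = (1 − 6145/33698)·51040000/6145 = 6791.3098.
deff = 4133.7773 / 6791.3098 = 0.6087.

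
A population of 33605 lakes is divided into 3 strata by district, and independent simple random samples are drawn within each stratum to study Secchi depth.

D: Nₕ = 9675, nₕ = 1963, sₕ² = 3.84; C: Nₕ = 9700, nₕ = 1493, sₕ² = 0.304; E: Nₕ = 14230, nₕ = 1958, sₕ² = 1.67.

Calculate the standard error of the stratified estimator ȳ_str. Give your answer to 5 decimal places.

0.01660

Var(ȳ_str) = Σₕ Wₕ²(1 − fₕ)sₕ²/nₕ with Wₕ = Nₕ/N, N = 33605.
D: Wₕ = 0.28790359; term = 0.28790359²·(1 − 0.20289406)·3.84/1963 = 1.2924719 × 10^-4.
C: Wₕ = 0.28864752; term = 0.28864752²·(1 − 0.15391753)·0.304/1493 = 1.4353643 × 10^-5.
E: Wₕ = 0.42344889; term = 0.42344889²·(1 − 0.13759663)·1.67/1958 = 1.3189132 × 10^-4.
Sum = 2.7549215 × 10^-4.
SE = √(2.7549215 × 10^-4) = 0.01660.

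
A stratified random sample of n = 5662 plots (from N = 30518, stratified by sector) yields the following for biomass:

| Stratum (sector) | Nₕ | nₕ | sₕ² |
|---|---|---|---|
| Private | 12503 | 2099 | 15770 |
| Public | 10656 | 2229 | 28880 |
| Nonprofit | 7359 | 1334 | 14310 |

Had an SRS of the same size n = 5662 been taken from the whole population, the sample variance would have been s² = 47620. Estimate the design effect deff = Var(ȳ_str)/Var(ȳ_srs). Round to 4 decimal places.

Var(ȳ_str) = Σ Wₕ²(1−fₕ)sₕ²/nₕ with Wₕ = Nₕ/30518:
  Private: (12503/30518)²·(1−2099/12503)·15770/2099 = 1.0493532
  Public: (10656/30518)²·(1−2229/10656)·28880/2229 = 1.2492294
  Nonprofit: (7359/30518)²·(1−1334/7359)·14310/1334 = 0.51067844
  → Var(ȳ_str) = 2.809261.
Var(ȳ_srs) = (1 − 5662/30518)·47620/5662 = 6.8500651.
deff = 2.809261 / 6.8500651 = 0.4101.

0.4101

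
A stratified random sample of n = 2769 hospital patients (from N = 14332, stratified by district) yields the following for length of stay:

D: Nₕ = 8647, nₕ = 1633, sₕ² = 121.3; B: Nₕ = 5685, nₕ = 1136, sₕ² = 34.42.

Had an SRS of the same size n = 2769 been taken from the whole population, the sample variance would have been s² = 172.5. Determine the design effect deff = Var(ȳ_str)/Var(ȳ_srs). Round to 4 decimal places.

Var(ȳ_str) = Σ Wₕ²(1−fₕ)sₕ²/nₕ with Wₕ = Nₕ/14332:
  D: (8647/14332)²·(1−1633/8647)·121.3/1633 = 0.021932707
  B: (5685/14332)²·(1−1136/5685)·34.42/1136 = 0.0038147435
  → Var(ȳ_str) = 0.025747451.
Var(ȳ_srs) = (1 − 2769/14332)·172.5/2769 = 0.050260855.
deff = 0.025747451 / 0.050260855 = 0.5123.

0.5123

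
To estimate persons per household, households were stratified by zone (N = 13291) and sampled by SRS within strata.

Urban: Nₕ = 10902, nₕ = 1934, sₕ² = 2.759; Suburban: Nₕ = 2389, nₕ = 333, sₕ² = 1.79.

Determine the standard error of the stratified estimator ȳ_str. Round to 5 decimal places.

Var(ȳ_str) = Σₕ Wₕ²(1 − fₕ)sₕ²/nₕ with Wₕ = Nₕ/N, N = 13291.
Urban: Wₕ = 0.82025431; term = 0.82025431²·(1 − 0.17739864)·2.759/1934 = 7.8955373 × 10^-4.
Suburban: Wₕ = 0.17974569; term = 0.17974569²·(1 − 0.13938887)·1.79/333 = 1.4946267 × 10^-4.
Sum = 9.390164 × 10^-4.
SE = √(9.390164 × 10^-4) = 0.03064.

0.03064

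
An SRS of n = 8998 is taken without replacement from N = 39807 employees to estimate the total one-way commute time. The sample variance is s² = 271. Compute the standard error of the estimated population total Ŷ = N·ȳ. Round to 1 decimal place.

Var(Ŷ) = N²·Var(ȳ) = N²·(1 − n/N)·s²/n.
f = 8998/39807 = 0.22604065; Var(ȳ) = 0.77395935·271/8998 = 0.023309956.
Var(Ŷ) = 39807² · 0.023309956 = 3.6936892 × 10^7.
SE(Ŷ) = √(3.6936892 × 10^7) = 6077.6.

6077.6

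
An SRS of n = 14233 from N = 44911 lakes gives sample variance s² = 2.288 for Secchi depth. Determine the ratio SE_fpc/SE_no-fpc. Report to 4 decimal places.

0.8265

f = n/N = 14233/44911 = 0.31691568.
SE_no-fpc = √(s²/n) = 0.012678848; SE_fpc = √((1−f)s²/n) = 0.01047893.
Ratio = √(1−f) = 0.82648915.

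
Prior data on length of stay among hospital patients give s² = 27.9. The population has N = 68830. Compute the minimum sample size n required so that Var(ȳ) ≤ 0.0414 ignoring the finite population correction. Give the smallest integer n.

Without fpc, n₀ = s²/D = 27.9/0.0414 = 673.9130.
Rounding up, n = 674.

674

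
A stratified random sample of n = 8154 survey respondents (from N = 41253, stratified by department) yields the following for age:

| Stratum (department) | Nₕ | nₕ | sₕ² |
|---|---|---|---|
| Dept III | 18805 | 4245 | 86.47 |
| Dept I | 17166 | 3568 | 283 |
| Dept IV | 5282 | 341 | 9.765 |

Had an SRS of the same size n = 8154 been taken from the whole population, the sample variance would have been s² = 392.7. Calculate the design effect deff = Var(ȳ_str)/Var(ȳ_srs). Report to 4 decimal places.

0.3777

Var(ȳ_str) = Σ Wₕ²(1−fₕ)sₕ²/nₕ with Wₕ = Nₕ/41253:
  Dept III: (18805/41253)²·(1−4245/18805)·86.47/4245 = 0.0032772638
  Dept I: (17166/41253)²·(1−3568/17166)·283/3568 = 0.010879142
  Dept IV: (5282/41253)²·(1−341/5282)·9.765/341 = 4.3915724 × 10^-4
  → Var(ȳ_str) = 0.014595563.
Var(ȳ_srs) = (1 − 8154/41253)·392.7/8154 = 0.038641104.
deff = 0.014595563 / 0.038641104 = 0.3777.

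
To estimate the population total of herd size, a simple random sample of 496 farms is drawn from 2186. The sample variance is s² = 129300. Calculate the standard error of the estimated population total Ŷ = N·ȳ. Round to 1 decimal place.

Var(Ŷ) = N²·Var(ȳ) = N²·(1 − n/N)·s²/n.
f = 496/2186 = 0.22689844; Var(ȳ) = 0.77310156·129300/496 = 201.53635.
Var(Ŷ) = 2186² · 201.53635 = 9.630608 × 10^8.
SE(Ŷ) = √(9.630608 × 10^8) = 31033.2.

31033.2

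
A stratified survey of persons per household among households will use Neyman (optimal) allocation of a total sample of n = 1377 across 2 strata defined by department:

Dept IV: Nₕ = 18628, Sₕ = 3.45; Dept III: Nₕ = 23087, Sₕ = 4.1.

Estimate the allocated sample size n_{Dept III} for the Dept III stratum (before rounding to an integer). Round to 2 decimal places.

Neyman allocation: nₕ = n·NₕSₕ / Σⱼ NⱼSⱼ.
Σ NⱼSⱼ = 18628·3.45 + 23087·4.1 = 158923.3.
n_{Dept III} = 1377·23087·4.1 / 158923.3 = 820.16.

820.16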